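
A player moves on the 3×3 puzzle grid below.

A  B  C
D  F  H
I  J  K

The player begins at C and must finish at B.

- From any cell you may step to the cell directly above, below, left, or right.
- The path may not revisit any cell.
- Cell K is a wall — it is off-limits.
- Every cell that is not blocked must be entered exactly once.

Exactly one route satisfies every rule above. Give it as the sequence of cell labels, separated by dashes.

Need to visit all 8 open cells exactly once, starting at C and ending at B.
Cell I has only two open neighbours (D and J), so the path must pass straight through it: one of those is the cell it's entered from and the other is where it exits.
Route from C: down to H, left to F, down to J, left to I, 2× up (reaching A), right to B — 7 moves in all.
Check: all 8 open cells covered.

C - H - F - J - I - D - A - B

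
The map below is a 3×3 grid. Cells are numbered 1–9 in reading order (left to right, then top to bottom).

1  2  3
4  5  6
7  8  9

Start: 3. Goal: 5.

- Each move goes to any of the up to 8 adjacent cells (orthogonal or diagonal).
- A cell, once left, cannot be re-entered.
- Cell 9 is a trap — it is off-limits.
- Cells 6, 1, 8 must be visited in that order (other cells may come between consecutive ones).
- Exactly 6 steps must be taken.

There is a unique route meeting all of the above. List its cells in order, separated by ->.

The waypoints must appear in the order 6, 1, 8, with no cell reused.
Route from 3: down to 6, up-left to 2, left to 1, down to 4, down-right to 8, up to 5 — 6 moves in all.
Check: order respected (6 at step 1, 1 at step 3, 8 at step 5); 6 moves as required.

3 -> 6 -> 2 -> 1 -> 4 -> 8 -> 5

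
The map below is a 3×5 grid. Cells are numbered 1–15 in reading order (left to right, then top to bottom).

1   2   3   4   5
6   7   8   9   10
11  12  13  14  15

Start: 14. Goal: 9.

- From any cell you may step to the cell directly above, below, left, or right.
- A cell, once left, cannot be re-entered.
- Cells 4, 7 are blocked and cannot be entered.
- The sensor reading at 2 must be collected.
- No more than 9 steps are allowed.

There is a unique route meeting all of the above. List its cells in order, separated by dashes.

14 - 13 - 12 - 11 - 6 - 1 - 2 - 3 - 8 - 9

The 9-move cap with required stops at 2 leaves no slack for detours.
Route from 14: 3× left (reaching 11), 2× up (reaching 1), 2× right (reaching 3), down to 8, right to 9 — 9 moves in all.
Check: all required cells visited; 9 ≤ 9 moves.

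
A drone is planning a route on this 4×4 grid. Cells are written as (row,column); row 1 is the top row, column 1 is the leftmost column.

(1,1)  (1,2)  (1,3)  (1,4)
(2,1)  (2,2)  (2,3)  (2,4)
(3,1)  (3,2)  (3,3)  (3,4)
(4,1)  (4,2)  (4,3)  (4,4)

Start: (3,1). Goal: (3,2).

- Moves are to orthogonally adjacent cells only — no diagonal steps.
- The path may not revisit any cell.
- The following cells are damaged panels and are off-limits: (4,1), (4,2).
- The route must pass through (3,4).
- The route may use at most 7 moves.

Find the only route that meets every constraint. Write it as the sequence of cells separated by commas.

(3,1), (2,1), (2,2), (2,3), (2,4), (3,4), (3,3), (3,2)

The 7-move cap with required stops at (3,4) leaves no slack for detours.
Route from (3,1): up to (2,1), 3× right (reaching (2,4)), down to (3,4), 2× left (reaching (3,2)) — 7 moves in all.
Check: all required cells visited; 7 ≤ 7 moves.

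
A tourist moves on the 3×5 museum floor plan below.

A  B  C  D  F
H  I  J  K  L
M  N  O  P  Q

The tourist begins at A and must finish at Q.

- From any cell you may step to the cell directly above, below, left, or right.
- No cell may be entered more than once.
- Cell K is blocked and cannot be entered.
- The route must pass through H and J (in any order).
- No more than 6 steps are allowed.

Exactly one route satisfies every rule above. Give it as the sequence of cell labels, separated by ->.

A -> H -> I -> J -> O -> P -> Q

Any route must reach H and J and still end at Q within 6 moves, so the order of the required stops is forced.
Route from A: down 1 to H, right 2 to J, down 1 to O, right 2 to Q — 6 moves in all.
Check: all required cells visited; 6 ≤ 6 moves.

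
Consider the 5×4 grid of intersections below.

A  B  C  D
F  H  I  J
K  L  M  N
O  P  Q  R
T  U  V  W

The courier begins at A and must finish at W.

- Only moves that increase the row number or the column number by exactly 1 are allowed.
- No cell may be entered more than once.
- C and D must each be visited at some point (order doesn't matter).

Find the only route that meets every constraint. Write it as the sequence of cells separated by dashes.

Moves only go right or down, so the column and row indices never decrease.
Route from A: right 3 to D, down 4 to W — 7 moves in all.
Check: all required cells visited.

A - B - C - D - J - N - R - W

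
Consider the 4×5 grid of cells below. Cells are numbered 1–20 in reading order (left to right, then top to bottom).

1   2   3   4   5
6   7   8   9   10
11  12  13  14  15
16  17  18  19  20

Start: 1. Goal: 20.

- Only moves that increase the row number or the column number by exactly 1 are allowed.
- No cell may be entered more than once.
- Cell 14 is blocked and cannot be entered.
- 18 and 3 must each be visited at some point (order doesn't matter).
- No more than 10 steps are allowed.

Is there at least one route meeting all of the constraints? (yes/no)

One route that works: 1 → 2 → 3 → 8 → 13 → 18 → 19 → 20.

yes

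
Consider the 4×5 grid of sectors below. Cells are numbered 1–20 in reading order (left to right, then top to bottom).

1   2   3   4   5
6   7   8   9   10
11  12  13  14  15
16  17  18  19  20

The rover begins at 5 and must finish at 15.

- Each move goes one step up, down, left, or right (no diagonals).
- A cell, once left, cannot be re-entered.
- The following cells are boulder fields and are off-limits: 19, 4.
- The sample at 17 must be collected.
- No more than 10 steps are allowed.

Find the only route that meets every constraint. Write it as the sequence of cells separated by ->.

5 -> 10 -> 9 -> 8 -> 7 -> 12 -> 17 -> 18 -> 13 -> 14 -> 15

The budget equals the shortest possible length, so every move has to be on a shortest route through the required cells.
Route from 5: down 1 to 10, left 3 to 7, down 2 to 17, right 1 to 18, up 1 to 13, right 2 to 15 — 10 moves in all.
Check: all required cells visited; 10 ≤ 10 moves.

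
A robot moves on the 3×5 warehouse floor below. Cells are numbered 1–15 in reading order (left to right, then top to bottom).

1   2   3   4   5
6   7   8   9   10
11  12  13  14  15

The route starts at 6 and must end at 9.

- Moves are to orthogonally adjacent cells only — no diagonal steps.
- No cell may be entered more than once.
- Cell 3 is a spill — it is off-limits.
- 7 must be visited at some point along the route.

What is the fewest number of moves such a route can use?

3

Any route passes through 7 somewhere between 6 and 9. Summing Manhattan distances along the two legs (6 → 7 → 9) gives a lower bound of 1 + 2 = 3 moves.
A route of 3 moves achieves this: 6 → 7 → 8 → 9.
Since 3 matches the lower bound, it is optimal.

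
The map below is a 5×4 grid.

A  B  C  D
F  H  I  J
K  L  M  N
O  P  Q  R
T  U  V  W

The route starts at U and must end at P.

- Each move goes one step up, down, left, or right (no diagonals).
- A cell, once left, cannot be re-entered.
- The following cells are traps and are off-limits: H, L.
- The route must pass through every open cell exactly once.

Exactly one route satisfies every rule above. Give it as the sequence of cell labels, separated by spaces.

Need to visit all 18 open cells exactly once, starting at U and ending at P.
Cell K has only two open neighbours (F and O), so the path must pass straight through it: one of those is the cell it's entered from and the other is where it exits.
Route from U: left to T, 4× up (reaching A), 3× right (reaching D), down to J, left to I, down to M, right to N, 2× down (reaching W), left to V, up to Q, left to P — 17 moves in all.
Check: all 18 open cells covered.

U T O K F A B C D J I M N R W V Q P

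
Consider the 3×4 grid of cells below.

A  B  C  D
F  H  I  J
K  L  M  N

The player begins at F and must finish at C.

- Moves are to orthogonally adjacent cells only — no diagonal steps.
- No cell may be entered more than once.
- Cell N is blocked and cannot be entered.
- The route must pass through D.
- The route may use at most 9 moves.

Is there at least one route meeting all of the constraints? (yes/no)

yes

One route that works: F → H → I → J → D → C.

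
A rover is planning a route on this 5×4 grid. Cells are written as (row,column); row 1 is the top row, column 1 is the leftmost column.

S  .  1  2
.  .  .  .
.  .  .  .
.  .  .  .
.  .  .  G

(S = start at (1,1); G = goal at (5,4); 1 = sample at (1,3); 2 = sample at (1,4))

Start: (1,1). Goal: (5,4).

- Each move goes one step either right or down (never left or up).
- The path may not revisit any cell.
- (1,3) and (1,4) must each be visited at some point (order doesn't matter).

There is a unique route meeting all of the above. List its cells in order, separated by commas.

Moves only go right or down, so the column and row indices never decrease.
Route from (1,1): right 3 to (1,4), down 4 to (5,4) — 7 moves in all.
Check: all required cells visited.

(1,1), (1,2), (1,3), (1,4), (2,4), (3,4), (4,4), (5,4)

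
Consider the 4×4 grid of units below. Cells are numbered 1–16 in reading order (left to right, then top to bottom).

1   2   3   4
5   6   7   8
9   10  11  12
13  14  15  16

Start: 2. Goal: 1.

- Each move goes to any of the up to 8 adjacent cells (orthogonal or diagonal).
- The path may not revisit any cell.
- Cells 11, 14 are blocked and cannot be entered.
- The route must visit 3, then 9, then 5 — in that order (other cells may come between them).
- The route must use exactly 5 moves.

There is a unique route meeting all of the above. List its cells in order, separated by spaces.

The waypoints must appear in the order 3, 9, 5, with no cell reused.
Route from 2: right to 3, 2× down-left (reaching 9), 2× up (reaching 1) — 5 moves in all.
Check: order respected (3 at step 1, 9 at step 3, 5 at step 4); 5 moves as required.

2 3 6 9 5 1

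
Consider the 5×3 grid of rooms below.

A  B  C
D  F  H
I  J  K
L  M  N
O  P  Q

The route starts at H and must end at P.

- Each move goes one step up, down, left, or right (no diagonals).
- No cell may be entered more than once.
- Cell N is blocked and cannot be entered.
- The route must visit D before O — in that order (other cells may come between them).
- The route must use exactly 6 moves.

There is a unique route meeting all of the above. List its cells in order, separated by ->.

H -> F -> D -> I -> L -> O -> P

The waypoints must appear in the order D, O, with no cell reused.
Route from H: 2× left (reaching D), 3× down (reaching O), right to P — 6 moves in all.
Check: order respected (D at step 2, O at step 5); 6 moves as required.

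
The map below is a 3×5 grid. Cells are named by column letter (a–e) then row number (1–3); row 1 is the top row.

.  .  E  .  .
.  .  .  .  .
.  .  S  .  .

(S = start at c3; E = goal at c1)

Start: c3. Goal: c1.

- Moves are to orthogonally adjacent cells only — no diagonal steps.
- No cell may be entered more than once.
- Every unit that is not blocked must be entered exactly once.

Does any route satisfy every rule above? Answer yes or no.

yes

One route that works: c3 → b3 → a3 → a2 → a1 → b1 → b2 → c2 → d2 → d3 → e3 → e2 → e1 → d1 → c1.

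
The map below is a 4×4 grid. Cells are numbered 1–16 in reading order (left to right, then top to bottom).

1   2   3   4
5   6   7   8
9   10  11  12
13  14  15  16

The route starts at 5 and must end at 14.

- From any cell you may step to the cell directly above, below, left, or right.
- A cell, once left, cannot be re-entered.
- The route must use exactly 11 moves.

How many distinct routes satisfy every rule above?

35

Need simple routes of exactly 11 moves from 5 to 14 (Manhattan distance 3, so 4 moves are spent on a detour and 4 undoing it).
Branch systematically from the start, pruning whenever the remaining move budget drops below the Manhattan distance to 14 or differs from it in parity. Grouping the completions by first move — via 1: 16; via 9: 9; via 6: 10 — and summing: 16 + 9 + 10 = 35.
That gives 35 routes.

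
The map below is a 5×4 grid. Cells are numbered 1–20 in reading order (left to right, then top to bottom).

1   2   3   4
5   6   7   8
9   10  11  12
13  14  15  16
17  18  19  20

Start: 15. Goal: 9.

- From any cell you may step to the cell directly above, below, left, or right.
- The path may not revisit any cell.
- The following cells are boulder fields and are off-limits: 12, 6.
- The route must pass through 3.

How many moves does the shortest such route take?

7

Any route passes through 3 somewhere between 15 and 9. Summing Manhattan distances along the two legs (15 → 3 → 9) gives a lower bound of 3 + 4 = 7 moves.
A route of 7 moves achieves this: 15 → 11 → 7 → 3 → 2 → 1 → 5 → 9.
Since 7 matches the lower bound, it is optimal.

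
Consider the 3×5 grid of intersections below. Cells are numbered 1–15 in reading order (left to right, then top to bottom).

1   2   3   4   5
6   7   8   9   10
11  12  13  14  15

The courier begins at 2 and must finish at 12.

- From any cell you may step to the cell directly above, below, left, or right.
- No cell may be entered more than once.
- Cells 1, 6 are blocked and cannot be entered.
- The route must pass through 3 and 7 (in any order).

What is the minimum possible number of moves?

Any route passes through 3 and 7 in some order between 2 and 12. Summing Manhattan distances along each leg and taking the cheapest ordering (2 → 3 → 7 → 12) gives a lower bound of 1 + 2 + 1 = 4 moves.
A route of 4 moves achieves this: 2 → 3 → 8 → 7 → 12.
Since 4 matches the lower bound, it is optimal.

4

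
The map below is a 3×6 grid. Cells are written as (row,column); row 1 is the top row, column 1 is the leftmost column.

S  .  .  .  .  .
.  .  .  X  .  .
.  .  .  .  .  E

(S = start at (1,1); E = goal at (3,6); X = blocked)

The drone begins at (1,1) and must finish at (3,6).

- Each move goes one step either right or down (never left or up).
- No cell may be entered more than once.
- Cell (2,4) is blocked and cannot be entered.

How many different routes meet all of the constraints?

A right/down-only route from (1,1) to (3,6) makes exactly 2 down-moves and 5 right-moves in some order.
With no other constraints that would be C(7,2) = 21 routes.
Subtract routes through each blocked cell (inclusion–exclusion for overlaps): − through (2,4): 12 → 9.
That gives 9 routes.

9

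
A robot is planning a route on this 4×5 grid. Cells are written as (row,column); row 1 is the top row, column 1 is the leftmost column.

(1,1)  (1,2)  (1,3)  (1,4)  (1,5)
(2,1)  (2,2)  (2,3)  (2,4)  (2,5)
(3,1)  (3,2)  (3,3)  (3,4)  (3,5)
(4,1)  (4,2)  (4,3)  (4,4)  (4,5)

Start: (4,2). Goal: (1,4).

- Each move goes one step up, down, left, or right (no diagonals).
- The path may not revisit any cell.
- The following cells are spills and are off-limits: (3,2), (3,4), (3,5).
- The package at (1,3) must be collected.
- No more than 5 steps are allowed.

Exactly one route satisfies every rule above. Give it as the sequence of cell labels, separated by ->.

(4,2) -> (4,3) -> (3,3) -> (2,3) -> (1,3) -> (1,4)

The budget equals the shortest possible length, so every move has to be on a shortest route through the required cells.
Route from (4,2): right 1 to (4,3), up 3 to (1,3), right 1 to (1,4) — 5 moves in all.
Check: all required cells visited; 5 ≤ 5 moves.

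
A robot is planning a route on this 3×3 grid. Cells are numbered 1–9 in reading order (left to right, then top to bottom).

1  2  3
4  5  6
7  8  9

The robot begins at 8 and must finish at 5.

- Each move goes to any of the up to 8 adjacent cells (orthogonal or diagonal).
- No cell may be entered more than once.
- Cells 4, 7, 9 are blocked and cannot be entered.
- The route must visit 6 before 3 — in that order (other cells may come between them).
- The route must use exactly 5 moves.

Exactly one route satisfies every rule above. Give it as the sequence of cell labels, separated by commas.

The waypoints must appear in the order 6, 3, with no cell reused.
Route from 8: up-right 1 to 6, up 1 to 3, left 2 to 1, down-right 1 to 5 — 5 moves in all.
Check: order respected (6 at step 1, 3 at step 2); 5 moves as required.

8, 6, 3, 2, 1, 5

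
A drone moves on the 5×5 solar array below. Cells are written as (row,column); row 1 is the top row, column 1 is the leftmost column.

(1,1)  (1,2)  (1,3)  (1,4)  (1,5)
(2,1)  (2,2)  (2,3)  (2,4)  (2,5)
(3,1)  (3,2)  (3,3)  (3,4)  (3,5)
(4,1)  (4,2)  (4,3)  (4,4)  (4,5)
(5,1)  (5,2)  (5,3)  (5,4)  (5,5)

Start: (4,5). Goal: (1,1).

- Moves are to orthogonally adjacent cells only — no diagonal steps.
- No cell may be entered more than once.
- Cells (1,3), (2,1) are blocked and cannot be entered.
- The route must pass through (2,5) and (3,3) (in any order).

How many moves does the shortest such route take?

9

Any route passes through (2,5) and (3,3) in some order between (4,5) and (1,1). Summing Manhattan distances along each leg and taking the cheapest ordering ((4,5) → (2,5) → (3,3) → (1,1)) gives a lower bound of 2 + 3 + 4 = 9 moves.
A route of 9 moves achieves this: (4,5) → (3,5) → (2,5) → (2,4) → (3,4) → (3,3) → (2,3) → (2,2) → (1,2) → (1,1).
Since 9 matches the lower bound, it is optimal.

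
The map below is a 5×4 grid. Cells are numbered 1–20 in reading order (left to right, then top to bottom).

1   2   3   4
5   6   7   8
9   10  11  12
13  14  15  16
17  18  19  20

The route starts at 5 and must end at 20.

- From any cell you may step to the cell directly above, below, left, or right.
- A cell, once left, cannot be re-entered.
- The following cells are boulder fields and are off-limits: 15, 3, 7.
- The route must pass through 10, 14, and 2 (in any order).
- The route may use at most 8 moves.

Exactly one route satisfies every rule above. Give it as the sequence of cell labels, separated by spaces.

5 1 2 6 10 14 18 19 20

The 8-move cap with required stops at 10, 14, 2 leaves no slack for detours.
Route from 5: up to 1, right to 2, 4× down (reaching 18), 2× right (reaching 20) — 8 moves in all.
Check: all required cells visited; 8 ≤ 8 moves.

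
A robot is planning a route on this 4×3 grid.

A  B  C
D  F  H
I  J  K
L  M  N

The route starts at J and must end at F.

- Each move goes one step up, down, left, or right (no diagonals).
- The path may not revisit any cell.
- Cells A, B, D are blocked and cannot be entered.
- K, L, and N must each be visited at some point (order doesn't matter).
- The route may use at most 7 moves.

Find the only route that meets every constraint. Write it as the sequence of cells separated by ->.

The budget equals the shortest possible length, so every move has to be on a shortest route through the required cells.
Route from J: left to I, down to L, 2× right (reaching N), 2× up (reaching H), left to F — 7 moves in all.
Check: all required cells visited; 7 ≤ 7 moves.

J -> I -> L -> M -> N -> K -> H -> F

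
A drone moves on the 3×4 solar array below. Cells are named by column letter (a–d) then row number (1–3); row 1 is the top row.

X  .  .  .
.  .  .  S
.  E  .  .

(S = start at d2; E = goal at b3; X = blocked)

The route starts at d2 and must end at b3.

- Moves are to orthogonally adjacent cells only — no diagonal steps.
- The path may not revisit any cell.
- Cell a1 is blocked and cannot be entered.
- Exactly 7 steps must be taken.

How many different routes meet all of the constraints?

6

Need simple routes of exactly 7 moves from d2 to b3 (Manhattan distance 3, so 2 moves are spent on a detour and 2 undoing it).
Enumerating: d2 d1 c1 c2 b2 a2 a3 b3 | d2 d1 c1 b1 b2 a2 a3 b3 | d2 d1 c1 b1 b2 c2 c3 b3 | d2 d3 c3 c2 c1 b1 b2 b3 | d2 d3 c3 c2 b2 a2 a3 b3 | d2 c2 c1 b1 b2 a2 a3 b3.
That gives 6 routes.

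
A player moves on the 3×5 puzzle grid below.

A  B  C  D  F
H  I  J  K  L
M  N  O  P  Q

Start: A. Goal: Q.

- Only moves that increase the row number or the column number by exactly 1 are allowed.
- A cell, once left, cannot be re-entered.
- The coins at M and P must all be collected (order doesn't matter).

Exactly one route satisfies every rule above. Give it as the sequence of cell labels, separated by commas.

Moves only go right or down, so the column and row indices never decrease.
Route from A: down 2 to M, right 4 to Q — 6 moves in all.
Check: all required cells visited.

A, H, M, N, O, P, Q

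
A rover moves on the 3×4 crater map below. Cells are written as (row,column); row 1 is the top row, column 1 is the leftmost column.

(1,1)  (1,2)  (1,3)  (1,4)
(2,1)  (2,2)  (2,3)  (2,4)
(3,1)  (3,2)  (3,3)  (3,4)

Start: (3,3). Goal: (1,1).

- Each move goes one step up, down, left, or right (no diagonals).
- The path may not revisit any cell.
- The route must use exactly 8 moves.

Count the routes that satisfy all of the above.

Need simple routes of exactly 8 moves from (3,3) to (1,1) (Manhattan distance 4, so 2 moves are spent on a detour and 2 undoing it).
Branch systematically from the start, pruning whenever the remaining move budget drops below the Manhattan distance to (1,1) or differs from it in parity. Grouping the completions by first move — via (2,3): 2; via (3,2): 2; via (3,4): 5 — and summing: 2 + 2 + 5 = 9.
That gives 9 routes.

9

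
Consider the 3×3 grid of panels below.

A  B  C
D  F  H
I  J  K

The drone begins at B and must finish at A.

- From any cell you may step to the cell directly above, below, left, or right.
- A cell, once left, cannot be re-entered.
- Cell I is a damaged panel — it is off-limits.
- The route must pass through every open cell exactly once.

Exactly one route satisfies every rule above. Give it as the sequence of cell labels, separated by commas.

Need to visit all 8 open cells exactly once, starting at B and ending at A.
Cell D has only two open neighbours (A and F), so the path must pass straight through it: one of those is the cell it's entered from and the other is where it exits.
Route from B: right 1 to C, down 2 to K, left 1 to J, up 1 to F, left 1 to D, up 1 to A — 7 moves in all.
Check: all 8 open cells covered.

B, C, H, K, J, F, D, A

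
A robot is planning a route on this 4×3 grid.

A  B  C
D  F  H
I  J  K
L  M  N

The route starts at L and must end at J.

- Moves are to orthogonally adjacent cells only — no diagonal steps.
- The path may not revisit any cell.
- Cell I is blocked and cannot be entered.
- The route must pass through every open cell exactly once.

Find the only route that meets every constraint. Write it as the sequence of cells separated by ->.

Need to visit all 11 open cells exactly once, starting at L and ending at J.
Cell A has only two open neighbours (D and B), so the path must pass straight through it: one of those is the cell it's entered from and the other is where it exits.
Route from L: 2× right (reaching N), 3× up (reaching C), 2× left (reaching A), down to D, right to F, down to J — 10 moves in all.
Check: all 11 open cells covered.

L -> M -> N -> K -> H -> C -> B -> A -> D -> F -> J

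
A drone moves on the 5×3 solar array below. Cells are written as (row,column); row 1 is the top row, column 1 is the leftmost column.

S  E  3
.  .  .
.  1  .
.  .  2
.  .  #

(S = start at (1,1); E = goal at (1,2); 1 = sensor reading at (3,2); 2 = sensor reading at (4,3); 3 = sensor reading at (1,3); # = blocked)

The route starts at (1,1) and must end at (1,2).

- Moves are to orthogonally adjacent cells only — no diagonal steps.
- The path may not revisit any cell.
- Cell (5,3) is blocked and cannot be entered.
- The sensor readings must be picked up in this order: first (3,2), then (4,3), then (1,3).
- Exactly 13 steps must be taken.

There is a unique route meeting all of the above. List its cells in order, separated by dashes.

The waypoints must appear in the order (3,2), (4,3), (1,3), with no cell reused.
Route from (1,1): down to (2,1), right to (2,2), down to (3,2), left to (3,1), 2× down (reaching (5,1)), right to (5,2), up to (4,2), right to (4,3), 3× up (reaching (1,3)), left to (1,2) — 13 moves in all.
Check: order respected (1 at step 3, 2 at step 9, 3 at step 12); 13 moves as required.

(1,1) - (2,1) - (2,2) - (3,2) - (3,1) - (4,1) - (5,1) - (5,2) - (4,2) - (4,3) - (3,3) - (2,3) - (1,3) - (1,2)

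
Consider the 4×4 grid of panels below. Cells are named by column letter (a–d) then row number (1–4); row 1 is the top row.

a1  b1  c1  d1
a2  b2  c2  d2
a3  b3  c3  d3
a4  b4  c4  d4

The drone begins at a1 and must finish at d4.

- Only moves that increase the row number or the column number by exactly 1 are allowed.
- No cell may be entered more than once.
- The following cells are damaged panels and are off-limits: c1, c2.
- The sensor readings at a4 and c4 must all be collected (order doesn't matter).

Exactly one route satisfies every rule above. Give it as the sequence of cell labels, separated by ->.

Moves only go right or down, so the column and row indices never decrease.
Route from a1: down 3 to a4, right 3 to d4 — 6 moves in all.
Check: all required cells visited.

a1 -> a2 -> a3 -> a4 -> b4 -> c4 -> d4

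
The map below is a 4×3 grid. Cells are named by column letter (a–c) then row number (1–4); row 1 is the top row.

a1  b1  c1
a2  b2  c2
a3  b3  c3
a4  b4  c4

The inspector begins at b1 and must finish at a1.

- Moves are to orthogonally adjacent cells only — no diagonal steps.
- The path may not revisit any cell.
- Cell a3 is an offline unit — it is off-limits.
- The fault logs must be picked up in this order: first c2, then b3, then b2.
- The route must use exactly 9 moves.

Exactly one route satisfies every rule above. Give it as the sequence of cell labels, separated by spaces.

The waypoints must appear in the order c2, b3, b2, with no cell reused.
Route from b1: right 1 to c1, down 3 to c4, left 1 to b4, up 2 to b2, left 1 to a2, up 1 to a1 — 9 moves in all.
Check: order respected (c2 at step 2, b3 at step 6, b2 at step 7); 9 moves as required.

b1 c1 c2 c3 c4 b4 b3 b2 a2 a1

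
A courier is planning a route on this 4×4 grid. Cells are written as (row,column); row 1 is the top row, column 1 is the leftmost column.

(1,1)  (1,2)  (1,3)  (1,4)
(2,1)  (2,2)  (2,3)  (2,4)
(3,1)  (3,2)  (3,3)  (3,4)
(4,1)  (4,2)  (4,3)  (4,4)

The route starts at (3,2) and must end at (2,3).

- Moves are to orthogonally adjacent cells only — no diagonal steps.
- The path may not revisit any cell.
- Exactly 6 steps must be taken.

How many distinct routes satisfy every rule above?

Need simple routes of exactly 6 moves from (3,2) to (2,3) (Manhattan distance 2, so 2 moves are spent on a detour and 2 undoing it).
Branch systematically from the start, pruning whenever the remaining move budget drops below the Manhattan distance to (2,3) or differs from it in parity. Grouping the completions by first move — via (2,2): 2; via (4,2): 4; via (3,1): 4; via (3,3): 2 — and summing: 2 + 4 + 4 + 2 = 12.
That gives 12 routes.

12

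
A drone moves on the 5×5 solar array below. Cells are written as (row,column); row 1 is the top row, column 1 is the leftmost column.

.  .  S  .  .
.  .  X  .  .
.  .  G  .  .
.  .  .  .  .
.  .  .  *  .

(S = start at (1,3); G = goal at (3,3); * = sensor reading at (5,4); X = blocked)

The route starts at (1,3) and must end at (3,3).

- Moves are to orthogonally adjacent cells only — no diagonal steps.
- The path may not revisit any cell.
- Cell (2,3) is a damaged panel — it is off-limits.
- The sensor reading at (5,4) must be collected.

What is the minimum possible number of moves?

Any route passes through (5,4) somewhere between (1,3) and (3,3). Summing Manhattan distances along the two legs ((1,3) → (5,4) → (3,3)) gives a lower bound of 5 + 3 = 8 moves.
A route of 8 moves achieves this: (1,3) → (1,4) → (2,4) → (3,4) → (4,4) → (5,4) → (5,3) → (4,3) → (3,3).
Since 8 matches the lower bound, it is optimal.

8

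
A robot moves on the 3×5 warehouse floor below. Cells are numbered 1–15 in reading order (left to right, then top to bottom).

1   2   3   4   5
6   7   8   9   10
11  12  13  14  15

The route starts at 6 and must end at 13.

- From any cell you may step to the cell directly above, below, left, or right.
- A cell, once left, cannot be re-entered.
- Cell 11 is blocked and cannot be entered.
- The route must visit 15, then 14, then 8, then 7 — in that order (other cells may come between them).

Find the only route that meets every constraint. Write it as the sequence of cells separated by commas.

The waypoints must appear in the order 15, 14, 8, 7, with no cell reused.
Route from 6: up 1 to 1, right 4 to 5, down 2 to 15, left 1 to 14, up 1 to 9, left 2 to 7, down 1 to 12, right 1 to 13 — 13 moves in all.
Check: order respected (15 at step 7, 14 at step 8, 8 at step 10, 7 at step 11).

6, 1, 2, 3, 4, 5, 10, 15, 14, 9, 8, 7, 12, 13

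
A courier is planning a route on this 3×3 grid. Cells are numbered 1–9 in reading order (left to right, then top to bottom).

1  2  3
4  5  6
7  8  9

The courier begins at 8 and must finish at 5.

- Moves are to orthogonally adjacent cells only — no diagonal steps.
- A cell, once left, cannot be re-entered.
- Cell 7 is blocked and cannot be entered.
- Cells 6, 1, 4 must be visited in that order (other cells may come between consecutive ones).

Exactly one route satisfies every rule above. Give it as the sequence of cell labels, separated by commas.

The waypoints must appear in the order 6, 1, 4, with no cell reused.
Route from 8: right to 9, 2× up (reaching 3), 2× left (reaching 1), down to 4, right to 5 — 7 moves in all.
Check: order respected (6 at step 2, 1 at step 5, 4 at step 6).

8, 9, 6, 3, 2, 1, 4, 5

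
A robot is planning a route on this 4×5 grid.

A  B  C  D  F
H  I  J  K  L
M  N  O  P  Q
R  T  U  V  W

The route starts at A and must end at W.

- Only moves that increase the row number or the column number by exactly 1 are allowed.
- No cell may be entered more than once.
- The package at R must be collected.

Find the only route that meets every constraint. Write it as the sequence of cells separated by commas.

Moves only go right or down, so the column and row indices never decrease.
Route from A: 3× down (reaching R), 4× right (reaching W) — 7 moves in all.
Check: all required cells visited.

A, H, M, R, T, U, V, W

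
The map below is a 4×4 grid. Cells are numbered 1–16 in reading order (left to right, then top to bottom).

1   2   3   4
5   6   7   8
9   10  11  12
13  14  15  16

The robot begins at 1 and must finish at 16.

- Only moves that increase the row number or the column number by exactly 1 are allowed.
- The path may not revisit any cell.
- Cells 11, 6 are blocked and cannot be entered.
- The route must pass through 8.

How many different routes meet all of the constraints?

2

A right/down-only route from 1 to 16 makes exactly 3 down-moves and 3 right-moves in some order.
With no other constraints that would be C(6,3) = 20 routes.
Split at 8 and multiply the segment counts (each segment already excludes blocked cells): 1→8: 2; 8→16: 1; product = 2.
That gives 2 routes.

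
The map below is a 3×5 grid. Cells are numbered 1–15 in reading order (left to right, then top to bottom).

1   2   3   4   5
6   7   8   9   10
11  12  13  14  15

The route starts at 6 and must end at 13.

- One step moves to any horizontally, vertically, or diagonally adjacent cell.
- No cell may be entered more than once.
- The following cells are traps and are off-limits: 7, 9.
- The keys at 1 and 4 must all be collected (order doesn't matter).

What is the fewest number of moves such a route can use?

Any route passes through 1 and 4 in some order between 6 and 13. Summing Chebyshev distances along each leg and taking the cheapest ordering (6 → 1 → 4 → 13) gives a lower bound of 1 + 3 + 2 = 6 moves.
A route of 6 moves achieves this: 6 → 1 → 2 → 3 → 4 → 8 → 13.
Since 6 matches the lower bound, it is optimal.

6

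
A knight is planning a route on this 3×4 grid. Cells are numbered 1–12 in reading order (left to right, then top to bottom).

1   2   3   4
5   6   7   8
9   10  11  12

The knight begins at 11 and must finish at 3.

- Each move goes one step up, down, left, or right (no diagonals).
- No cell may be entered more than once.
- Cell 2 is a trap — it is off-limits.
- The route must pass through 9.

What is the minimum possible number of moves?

Any route passes through 9 somewhere between 11 and 3. Summing Manhattan distances along the two legs (11 → 9 → 3) gives a lower bound of 2 + 4 = 6 moves.
A route of 6 moves achieves this: 11 → 10 → 9 → 5 → 6 → 7 → 3.
Since 6 matches the lower bound, it is optimal.

6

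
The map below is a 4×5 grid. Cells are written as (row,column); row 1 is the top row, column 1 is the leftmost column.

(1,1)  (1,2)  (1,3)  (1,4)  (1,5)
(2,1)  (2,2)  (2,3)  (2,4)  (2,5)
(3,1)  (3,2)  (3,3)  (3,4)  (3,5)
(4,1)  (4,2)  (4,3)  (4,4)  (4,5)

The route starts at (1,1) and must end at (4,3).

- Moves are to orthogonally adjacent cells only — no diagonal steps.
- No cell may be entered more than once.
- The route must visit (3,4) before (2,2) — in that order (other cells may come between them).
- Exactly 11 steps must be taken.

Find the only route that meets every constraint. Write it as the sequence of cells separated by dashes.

The waypoints must appear in the order (3,4), (2,2), with no cell reused.
Route from (1,1): 3× right (reaching (1,4)), 2× down (reaching (3,4)), left to (3,3), up to (2,3), left to (2,2), 2× down (reaching (4,2)), right to (4,3) — 11 moves in all.
Check: order respected ((3,4) at step 5, (2,2) at step 8); 11 moves as required.

(1,1) - (1,2) - (1,3) - (1,4) - (2,4) - (3,4) - (3,3) - (2,3) - (2,2) - (3,2) - (4,2) - (4,3)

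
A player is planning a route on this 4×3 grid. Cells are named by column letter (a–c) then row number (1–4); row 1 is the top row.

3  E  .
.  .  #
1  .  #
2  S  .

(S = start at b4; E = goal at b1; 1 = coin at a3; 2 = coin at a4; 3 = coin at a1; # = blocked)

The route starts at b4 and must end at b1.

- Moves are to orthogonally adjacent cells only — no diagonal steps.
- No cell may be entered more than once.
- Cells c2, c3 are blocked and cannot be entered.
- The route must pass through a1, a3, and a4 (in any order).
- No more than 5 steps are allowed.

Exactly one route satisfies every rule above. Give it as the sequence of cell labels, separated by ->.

The 5-move cap with required stops at a1, a3, a4 leaves no slack for detours.
Route from b4: left 1 to a4, up 3 to a1, right 1 to b1 — 5 moves in all.
Check: all required cells visited; 5 ≤ 5 moves.

b4 -> a4 -> a3 -> a2 -> a1 -> b1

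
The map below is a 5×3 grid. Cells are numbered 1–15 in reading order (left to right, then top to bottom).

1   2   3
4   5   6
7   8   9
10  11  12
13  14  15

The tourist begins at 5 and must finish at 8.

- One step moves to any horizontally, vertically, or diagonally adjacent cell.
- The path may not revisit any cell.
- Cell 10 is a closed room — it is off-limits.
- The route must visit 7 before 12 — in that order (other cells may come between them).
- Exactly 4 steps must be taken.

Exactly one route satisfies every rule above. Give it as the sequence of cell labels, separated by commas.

5, 7, 11, 12, 8

The waypoints must appear in the order 7, 12, with no cell reused.
Route from 5: down-left 1 to 7, down-right 1 to 11, right 1 to 12, up-left 1 to 8 — 4 moves in all.
Check: order respected (7 at step 1, 12 at step 3); 4 moves as required.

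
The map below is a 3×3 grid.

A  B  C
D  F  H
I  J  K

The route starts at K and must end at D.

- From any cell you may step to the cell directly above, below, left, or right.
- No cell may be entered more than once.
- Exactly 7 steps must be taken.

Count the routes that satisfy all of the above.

2

Need simple routes of exactly 7 moves from K to D (Manhattan distance 3, so 2 moves are spent on a detour and 2 undoing it).
Enumerating: K H C B F J I D | K J F H C B A D.
That gives 2 routes.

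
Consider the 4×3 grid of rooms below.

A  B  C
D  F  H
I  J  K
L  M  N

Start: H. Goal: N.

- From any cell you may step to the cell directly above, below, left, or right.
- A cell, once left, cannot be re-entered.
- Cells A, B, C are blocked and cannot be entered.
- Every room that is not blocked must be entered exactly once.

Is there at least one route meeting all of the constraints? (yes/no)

yes

One route that works: H → K → J → F → D → I → L → M → N.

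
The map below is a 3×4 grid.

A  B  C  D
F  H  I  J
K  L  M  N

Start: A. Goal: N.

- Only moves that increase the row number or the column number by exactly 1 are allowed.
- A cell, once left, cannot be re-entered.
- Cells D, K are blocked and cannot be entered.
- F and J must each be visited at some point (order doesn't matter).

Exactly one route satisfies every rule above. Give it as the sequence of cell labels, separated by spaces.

Moves only go right or down, so the column and row indices never decrease.
Route from A: down 1 to F, right 3 to J, down 1 to N — 5 moves in all.
Check: all required cells visited.

A F H I J N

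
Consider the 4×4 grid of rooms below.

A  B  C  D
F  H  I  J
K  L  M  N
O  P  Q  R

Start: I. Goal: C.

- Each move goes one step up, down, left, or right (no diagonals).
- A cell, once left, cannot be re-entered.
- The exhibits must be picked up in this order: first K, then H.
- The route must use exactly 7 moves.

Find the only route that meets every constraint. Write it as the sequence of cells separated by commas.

I, M, L, K, F, H, B, C

The waypoints must appear in the order K, H, with no cell reused.
Route from I: down 1 to M, left 2 to K, up 1 to F, right 1 to H, up 1 to B, right 1 to C — 7 moves in all.
Check: order respected (K at step 3, H at step 5); 7 moves as required.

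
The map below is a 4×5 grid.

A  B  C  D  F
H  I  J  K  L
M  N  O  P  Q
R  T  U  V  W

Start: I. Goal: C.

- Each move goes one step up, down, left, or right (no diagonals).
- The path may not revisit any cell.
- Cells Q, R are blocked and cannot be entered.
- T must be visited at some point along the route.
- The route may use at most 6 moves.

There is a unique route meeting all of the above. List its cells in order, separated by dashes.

I - N - T - U - O - J - C

The 6-move cap with required stops at T leaves no slack for detours.
Route from I: down 2 to T, right 1 to U, up 3 to C — 6 moves in all.
Check: all required cells visited; 6 ≤ 6 moves.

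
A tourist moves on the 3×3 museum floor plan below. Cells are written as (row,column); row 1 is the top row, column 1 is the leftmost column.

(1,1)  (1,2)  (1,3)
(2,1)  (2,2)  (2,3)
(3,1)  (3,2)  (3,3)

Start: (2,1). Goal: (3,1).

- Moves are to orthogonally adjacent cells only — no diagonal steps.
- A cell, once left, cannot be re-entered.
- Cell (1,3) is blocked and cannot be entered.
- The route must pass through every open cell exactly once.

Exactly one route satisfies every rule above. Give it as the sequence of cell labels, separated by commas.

Need to visit all 8 open cells exactly once, starting at (2,1) and ending at (3,1).
Cell (3,3) has only two open neighbours ((2,3) and (3,2)), so the path must pass straight through it: one of those is the cell it's entered from and the other is where it exits.
Route from (2,1): up to (1,1), right to (1,2), down to (2,2), right to (2,3), down to (3,3), 2× left (reaching (3,1)) — 7 moves in all.
Check: all 8 open cells covered.

(2,1), (1,1), (1,2), (2,2), (2,3), (3,3), (3,2), (3,1)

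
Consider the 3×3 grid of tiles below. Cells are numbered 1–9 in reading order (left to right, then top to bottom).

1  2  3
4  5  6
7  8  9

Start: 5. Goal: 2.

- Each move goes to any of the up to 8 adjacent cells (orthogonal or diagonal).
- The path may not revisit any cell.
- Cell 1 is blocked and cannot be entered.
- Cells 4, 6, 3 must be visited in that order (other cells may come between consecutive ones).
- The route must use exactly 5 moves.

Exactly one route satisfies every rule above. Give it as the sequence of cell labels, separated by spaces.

The waypoints must appear in the order 4, 6, 3, with no cell reused.
Route from 5: left 1 to 4, down-right 1 to 8, up-right 1 to 6, up 1 to 3, left 1 to 2 — 5 moves in all.
Check: order respected (4 at step 1, 6 at step 3, 3 at step 4); 5 moves as required.

5 4 8 6 3 2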